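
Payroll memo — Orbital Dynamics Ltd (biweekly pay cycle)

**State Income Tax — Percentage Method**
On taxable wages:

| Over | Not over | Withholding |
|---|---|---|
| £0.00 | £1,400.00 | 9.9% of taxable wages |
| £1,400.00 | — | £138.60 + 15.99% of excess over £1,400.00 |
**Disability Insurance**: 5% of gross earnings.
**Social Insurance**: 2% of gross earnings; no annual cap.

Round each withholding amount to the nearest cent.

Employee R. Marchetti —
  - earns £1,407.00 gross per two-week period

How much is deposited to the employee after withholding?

State Income Tax: taxable = £1,407.00
  £138.60 + 15.99% × (£1,407.00 − £1,400.00) = £138.60 + 15.99% × £7.00 = £139.72
Disability Insurance: 5% × £1,407.00 = £70.35
Social Insurance: 2% × £1,407.00 = £28.14
Total withheld: £139.72 + £70.35 + £28.14 = £238.21
Net pay: £1,407.00 − £238.21 = £1,168.79

£1,168.79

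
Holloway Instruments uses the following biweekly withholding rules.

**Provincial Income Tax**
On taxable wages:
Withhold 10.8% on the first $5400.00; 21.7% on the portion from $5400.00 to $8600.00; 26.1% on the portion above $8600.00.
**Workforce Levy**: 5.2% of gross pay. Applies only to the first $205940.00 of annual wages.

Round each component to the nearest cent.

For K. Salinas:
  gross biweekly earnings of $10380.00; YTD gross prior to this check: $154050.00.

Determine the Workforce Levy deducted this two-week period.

$539.76

Workforce Levy: 5.2% × $10380.00 = $539.76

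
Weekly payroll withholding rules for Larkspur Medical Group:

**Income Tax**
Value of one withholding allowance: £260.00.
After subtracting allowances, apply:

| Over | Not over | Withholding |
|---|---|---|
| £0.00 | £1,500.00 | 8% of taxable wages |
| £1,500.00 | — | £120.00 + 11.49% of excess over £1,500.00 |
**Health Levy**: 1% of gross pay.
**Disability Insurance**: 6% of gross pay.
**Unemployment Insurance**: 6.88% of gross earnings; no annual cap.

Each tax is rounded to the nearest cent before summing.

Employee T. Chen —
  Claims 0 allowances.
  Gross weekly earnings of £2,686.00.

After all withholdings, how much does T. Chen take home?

£2,056.91

Income Tax: taxable = £2,686.00
  £120.00 + 11.49% × (£2,686.00 − £1,500.00) = £120.00 + 11.49% × £1,186.00 = £256.27
Health Levy: 1% × £2,686.00 = £26.86
Disability Insurance: 6% × £2,686.00 = £161.16
Unemployment Insurance: 6.88% × £2,686.00 = £184.80
Total withheld: £256.27 + £26.86 + £161.16 + £184.80 = £629.09
Net pay: £2,686.00 − £629.09 = £2,056.91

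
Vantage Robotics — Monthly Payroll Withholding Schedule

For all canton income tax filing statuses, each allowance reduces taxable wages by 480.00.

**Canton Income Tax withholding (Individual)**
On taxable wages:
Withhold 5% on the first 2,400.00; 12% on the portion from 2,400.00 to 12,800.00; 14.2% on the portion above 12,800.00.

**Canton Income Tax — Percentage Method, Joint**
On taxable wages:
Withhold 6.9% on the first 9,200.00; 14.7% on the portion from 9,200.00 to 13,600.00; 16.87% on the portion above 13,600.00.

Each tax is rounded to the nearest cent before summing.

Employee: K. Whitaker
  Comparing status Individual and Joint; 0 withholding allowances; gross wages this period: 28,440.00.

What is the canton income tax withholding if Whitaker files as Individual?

3,588.88

Canton Income Tax (Individual): taxable = 28,440.00
  1,368.00 + 14.2% × (28,440.00 − 12,800.00) = 1,368.00 + 14.2% × 15,640.00 = 3,588.88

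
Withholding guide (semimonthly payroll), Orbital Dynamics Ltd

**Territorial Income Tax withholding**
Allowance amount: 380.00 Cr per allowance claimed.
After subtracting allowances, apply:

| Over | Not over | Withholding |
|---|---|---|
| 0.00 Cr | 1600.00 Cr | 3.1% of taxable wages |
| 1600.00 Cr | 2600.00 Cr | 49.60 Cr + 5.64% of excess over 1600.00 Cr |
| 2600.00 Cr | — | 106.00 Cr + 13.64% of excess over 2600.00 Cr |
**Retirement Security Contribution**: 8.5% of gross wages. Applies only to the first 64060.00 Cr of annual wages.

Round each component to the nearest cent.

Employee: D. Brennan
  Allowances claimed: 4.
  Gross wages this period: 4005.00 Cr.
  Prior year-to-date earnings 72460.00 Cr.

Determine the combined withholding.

Territorial Income Tax: taxable = 4005.00 Cr − 4×380.00 Cr = 2485.00 Cr
  49.60 Cr + 5.64% × (2485.00 Cr − 1600.00 Cr) = 49.60 Cr + 5.64% × 885.00 Cr = 99.51 Cr
Retirement Security Contribution: YTD 72460.00 Cr ≥ cap 64060.00 Cr → 0.00 Cr
Total: 99.51 Cr + 0.00 Cr = 99.51 Cr

99.51 Cr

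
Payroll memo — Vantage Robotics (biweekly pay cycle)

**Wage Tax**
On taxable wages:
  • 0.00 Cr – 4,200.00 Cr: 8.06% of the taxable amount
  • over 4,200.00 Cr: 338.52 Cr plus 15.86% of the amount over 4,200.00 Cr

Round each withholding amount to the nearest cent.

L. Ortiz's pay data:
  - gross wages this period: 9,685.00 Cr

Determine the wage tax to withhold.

Wage Tax: taxable = 9,685.00 Cr
  338.52 Cr + 15.86% × (9,685.00 Cr − 4,200.00 Cr) = 338.52 Cr + 15.86% × 5,485.00 Cr = 1,208.44 Cr

1,208.44 Cr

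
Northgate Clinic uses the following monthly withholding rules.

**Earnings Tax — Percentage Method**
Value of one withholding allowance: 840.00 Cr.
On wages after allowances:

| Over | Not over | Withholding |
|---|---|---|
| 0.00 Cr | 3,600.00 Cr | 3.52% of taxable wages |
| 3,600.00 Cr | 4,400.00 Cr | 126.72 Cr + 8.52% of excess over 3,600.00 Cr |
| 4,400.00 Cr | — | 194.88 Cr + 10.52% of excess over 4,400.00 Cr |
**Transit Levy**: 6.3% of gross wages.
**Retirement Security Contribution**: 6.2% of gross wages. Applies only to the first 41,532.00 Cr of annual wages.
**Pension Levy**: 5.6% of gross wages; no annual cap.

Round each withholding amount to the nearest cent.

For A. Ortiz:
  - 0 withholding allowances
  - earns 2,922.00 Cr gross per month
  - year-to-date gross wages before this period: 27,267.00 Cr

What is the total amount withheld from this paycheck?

631.73 Cr

Earnings Tax: taxable = 2,922.00 Cr
  3.52% × 2,922.00 Cr = 102.85 Cr
Transit Levy: 6.3% × 2,922.00 Cr = 184.09 Cr
Retirement Security Contribution: 6.2% × 2,922.00 Cr = 181.16 Cr
Pension Levy: 5.6% × 2,922.00 Cr = 163.63 Cr
Total: 102.85 Cr + 184.09 Cr + 181.16 Cr + 163.63 Cr = 631.73 Cr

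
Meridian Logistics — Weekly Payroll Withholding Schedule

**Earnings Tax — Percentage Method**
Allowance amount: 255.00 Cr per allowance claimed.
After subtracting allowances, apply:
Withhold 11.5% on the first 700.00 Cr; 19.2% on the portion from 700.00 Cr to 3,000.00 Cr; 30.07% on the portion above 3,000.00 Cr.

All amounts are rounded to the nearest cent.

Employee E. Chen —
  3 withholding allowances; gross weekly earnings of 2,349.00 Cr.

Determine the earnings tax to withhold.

Earnings Tax: taxable = 2,349.00 Cr − 3×255.00 Cr = 1,584.00 Cr
  80.50 Cr + 19.2% × (1,584.00 Cr − 700.00 Cr) = 80.50 Cr + 19.2% × 884.00 Cr = 250.23 Cr

250.23 Cr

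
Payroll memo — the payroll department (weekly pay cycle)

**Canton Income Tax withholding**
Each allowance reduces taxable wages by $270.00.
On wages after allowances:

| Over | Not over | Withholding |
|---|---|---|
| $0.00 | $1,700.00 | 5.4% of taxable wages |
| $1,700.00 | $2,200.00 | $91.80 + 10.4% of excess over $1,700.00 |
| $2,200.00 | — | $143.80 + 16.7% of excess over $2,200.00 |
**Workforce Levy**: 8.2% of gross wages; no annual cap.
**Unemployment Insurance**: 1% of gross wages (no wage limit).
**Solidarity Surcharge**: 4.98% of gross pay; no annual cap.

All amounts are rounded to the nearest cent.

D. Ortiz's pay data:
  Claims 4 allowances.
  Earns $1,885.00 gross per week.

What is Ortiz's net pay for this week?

Canton Income Tax: taxable = $1,885.00 − 4×$270.00 = $805.00
  5.4% × $805.00 = $43.47
Workforce Levy: 8.2% × $1,885.00 = $154.57
Unemployment Insurance: 1% × $1,885.00 = $18.85
Solidarity Surcharge: 4.98% × $1,885.00 = $93.87
Total withheld: $43.47 + $154.57 + $18.85 + $93.87 = $310.76
Net pay: $1,885.00 − $310.76 = $1,574.24

$1,574.24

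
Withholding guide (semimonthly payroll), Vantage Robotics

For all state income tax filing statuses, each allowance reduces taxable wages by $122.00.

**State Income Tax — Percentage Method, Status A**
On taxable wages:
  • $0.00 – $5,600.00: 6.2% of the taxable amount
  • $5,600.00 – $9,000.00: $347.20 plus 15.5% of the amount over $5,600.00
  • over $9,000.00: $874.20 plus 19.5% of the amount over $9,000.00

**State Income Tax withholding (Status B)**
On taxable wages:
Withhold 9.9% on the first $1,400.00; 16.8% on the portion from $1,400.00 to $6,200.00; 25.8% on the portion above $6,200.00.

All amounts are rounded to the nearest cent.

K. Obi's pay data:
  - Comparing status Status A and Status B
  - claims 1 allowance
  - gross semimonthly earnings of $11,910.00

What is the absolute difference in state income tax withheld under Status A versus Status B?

State Income Tax (Status A): taxable = $11,910.00 − 1×$122.00 = $11,788.00
  $874.20 + 19.5% × ($11,788.00 − $9,000.00) = $874.20 + 19.5% × $2,788.00 = $1,417.86
State Income Tax (Status B): taxable = $11,910.00 − 1×$122.00 = $11,788.00
  $945.00 + 25.8% × ($11,788.00 − $6,200.00) = $945.00 + 25.8% × $5,588.00 = $2,386.70
Difference: |$1,417.86 − $2,386.70| = $968.84 (higher under Status B)

$968.84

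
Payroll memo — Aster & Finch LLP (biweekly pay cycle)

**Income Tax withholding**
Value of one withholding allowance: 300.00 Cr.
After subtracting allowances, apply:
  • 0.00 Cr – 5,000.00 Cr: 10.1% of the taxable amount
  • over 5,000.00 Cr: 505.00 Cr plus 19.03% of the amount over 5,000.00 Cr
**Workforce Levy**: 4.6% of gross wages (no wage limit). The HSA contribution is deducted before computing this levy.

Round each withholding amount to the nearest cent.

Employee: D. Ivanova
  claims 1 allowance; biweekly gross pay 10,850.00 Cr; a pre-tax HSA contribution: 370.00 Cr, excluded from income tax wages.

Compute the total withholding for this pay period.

Income Tax: taxable = 10,850.00 Cr − 370.00 Cr − 1×300.00 Cr = 10,180.00 Cr
  505.00 Cr + 19.03% × (10,180.00 Cr − 5,000.00 Cr) = 505.00 Cr + 19.03% × 5,180.00 Cr = 1,490.75 Cr
Workforce Levy: 4.6% × 10,480.00 Cr = 482.08 Cr
Total: 1,490.75 Cr + 482.08 Cr = 1,972.83 Cr

1,972.83 Cr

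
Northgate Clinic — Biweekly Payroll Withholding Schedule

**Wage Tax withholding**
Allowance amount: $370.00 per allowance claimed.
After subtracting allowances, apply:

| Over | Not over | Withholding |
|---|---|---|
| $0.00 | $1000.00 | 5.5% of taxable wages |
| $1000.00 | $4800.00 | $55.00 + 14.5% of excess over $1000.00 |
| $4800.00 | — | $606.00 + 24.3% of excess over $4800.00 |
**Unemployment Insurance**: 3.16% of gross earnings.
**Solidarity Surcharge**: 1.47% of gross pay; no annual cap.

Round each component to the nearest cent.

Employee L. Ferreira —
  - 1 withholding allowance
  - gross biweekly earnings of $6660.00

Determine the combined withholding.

$1276.43

Wage Tax: taxable = $6660.00 − 1×$370.00 = $6290.00
  $606.00 + 24.3% × ($6290.00 − $4800.00) = $606.00 + 24.3% × $1490.00 = $968.07
Unemployment Insurance: 3.16% × $6660.00 = $210.46
Solidarity Surcharge: 1.47% × $6660.00 = $97.90
Total: $968.07 + $210.46 + $97.90 = $1276.43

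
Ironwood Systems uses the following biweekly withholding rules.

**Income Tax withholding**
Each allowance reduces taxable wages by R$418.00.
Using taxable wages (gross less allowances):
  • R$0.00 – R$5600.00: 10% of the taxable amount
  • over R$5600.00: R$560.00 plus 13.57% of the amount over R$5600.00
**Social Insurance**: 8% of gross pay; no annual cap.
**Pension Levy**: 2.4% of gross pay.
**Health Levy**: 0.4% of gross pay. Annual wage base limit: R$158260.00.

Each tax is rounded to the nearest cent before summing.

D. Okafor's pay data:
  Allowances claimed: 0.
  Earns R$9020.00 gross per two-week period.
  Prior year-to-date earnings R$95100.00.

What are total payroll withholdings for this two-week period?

Income Tax: taxable = R$9020.00
  R$560.00 + 13.57% × (R$9020.00 − R$5600.00) = R$560.00 + 13.57% × R$3420.00 = R$1024.09
Social Insurance: 8% × R$9020.00 = R$721.60
Pension Levy: 2.4% × R$9020.00 = R$216.48
Health Levy: 0.4% × R$9020.00 = R$36.08
Total: R$1024.09 + R$721.60 + R$216.48 + R$36.08 = R$1998.25

R$1998.25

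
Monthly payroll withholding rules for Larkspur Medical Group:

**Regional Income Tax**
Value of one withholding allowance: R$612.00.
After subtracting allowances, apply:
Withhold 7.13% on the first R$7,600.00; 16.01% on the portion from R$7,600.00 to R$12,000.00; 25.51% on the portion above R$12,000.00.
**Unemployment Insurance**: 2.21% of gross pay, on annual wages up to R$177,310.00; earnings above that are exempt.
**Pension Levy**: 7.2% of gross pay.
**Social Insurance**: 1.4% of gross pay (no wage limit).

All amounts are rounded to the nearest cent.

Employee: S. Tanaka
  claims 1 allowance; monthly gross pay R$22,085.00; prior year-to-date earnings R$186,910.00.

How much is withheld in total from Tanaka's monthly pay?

R$5,562.19

Regional Income Tax: taxable = R$22,085.00 − 1×R$612.00 = R$21,473.00
  R$1,246.32 + 25.51% × (R$21,473.00 − R$12,000.00) = R$1,246.32 + 25.51% × R$9,473.00 = R$3,662.88
Unemployment Insurance: YTD R$186,910.00 ≥ cap R$177,310.00 → R$0.00
Pension Levy: 7.2% × R$22,085.00 = R$1,590.12
Social Insurance: 1.4% × R$22,085.00 = R$309.19
Total: R$3,662.88 + R$0.00 + R$1,590.12 + R$309.19 = R$5,562.19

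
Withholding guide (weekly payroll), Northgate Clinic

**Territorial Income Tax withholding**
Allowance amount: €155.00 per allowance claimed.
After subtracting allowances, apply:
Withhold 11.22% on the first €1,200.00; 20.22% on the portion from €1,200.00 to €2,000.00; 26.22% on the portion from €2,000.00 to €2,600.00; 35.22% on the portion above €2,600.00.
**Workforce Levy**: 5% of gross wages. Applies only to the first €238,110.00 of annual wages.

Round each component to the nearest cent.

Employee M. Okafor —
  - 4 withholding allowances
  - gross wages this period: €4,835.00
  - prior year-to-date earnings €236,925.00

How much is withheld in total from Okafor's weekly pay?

€1,081.77

Territorial Income Tax: taxable = €4,835.00 − 4×€155.00 = €4,215.00
  €453.72 + 35.22% × (€4,215.00 − €2,600.00) = €453.72 + 35.22% × €1,615.00 = €1,022.52
Workforce Levy: cap €238,110.00 − YTD €236,925.00 = €1,185.00 subject; 5% × €1,185.00 = €59.25
Total: €1,022.52 + €59.25 = €1,081.77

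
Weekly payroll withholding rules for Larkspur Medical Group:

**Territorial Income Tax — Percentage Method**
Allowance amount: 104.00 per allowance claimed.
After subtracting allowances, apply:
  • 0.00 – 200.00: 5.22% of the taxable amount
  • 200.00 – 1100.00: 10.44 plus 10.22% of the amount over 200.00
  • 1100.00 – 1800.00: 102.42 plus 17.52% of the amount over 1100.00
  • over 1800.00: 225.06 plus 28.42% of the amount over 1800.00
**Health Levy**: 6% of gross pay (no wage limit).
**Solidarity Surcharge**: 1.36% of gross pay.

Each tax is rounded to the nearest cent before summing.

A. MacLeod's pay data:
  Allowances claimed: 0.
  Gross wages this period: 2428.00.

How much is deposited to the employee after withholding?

Territorial Income Tax: taxable = 2428.00
  225.06 + 28.42% × (2428.00 − 1800.00) = 225.06 + 28.42% × 628.00 = 403.54
Health Levy: 6% × 2428.00 = 145.68
Solidarity Surcharge: 1.36% × 2428.00 = 33.02
Total withheld: 403.54 + 145.68 + 33.02 = 582.24
Net pay: 2428.00 − 582.24 = 1845.76

1845.76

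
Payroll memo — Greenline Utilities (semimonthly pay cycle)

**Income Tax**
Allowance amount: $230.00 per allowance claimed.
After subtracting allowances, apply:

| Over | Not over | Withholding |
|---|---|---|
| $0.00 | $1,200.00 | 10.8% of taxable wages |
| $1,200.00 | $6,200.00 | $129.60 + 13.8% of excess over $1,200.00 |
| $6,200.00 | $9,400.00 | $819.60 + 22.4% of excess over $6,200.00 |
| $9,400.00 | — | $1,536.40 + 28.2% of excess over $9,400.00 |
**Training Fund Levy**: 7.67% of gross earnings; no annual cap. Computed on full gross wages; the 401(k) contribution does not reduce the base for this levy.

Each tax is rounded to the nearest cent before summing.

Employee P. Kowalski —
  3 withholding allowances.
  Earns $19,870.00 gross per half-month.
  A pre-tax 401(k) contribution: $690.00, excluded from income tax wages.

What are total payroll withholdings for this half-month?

Income Tax: taxable = $19,870.00 − $690.00 − 3×$230.00 = $18,490.00
  $1,536.40 + 28.2% × ($18,490.00 − $9,400.00) = $1,536.40 + 28.2% × $9,090.00 = $4,099.78
Training Fund Levy: 7.67% × $19,870.00 = $1,524.03
Total: $4,099.78 + $1,524.03 = $5,623.81

$5,623.81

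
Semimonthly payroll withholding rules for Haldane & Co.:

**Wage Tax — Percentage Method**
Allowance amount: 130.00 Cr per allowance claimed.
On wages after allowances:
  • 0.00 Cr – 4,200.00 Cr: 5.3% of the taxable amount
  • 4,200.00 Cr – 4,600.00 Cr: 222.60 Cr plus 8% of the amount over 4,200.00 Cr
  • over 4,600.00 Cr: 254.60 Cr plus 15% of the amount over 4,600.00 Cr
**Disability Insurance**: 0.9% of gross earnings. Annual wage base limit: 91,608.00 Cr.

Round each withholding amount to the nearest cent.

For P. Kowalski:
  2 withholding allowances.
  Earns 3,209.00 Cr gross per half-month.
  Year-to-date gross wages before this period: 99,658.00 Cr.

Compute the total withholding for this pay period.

Wage Tax: taxable = 3,209.00 Cr − 2×130.00 Cr = 2,949.00 Cr
  5.3% × 2,949.00 Cr = 156.30 Cr
Disability Insurance: YTD 99,658.00 Cr ≥ cap 91,608.00 Cr → 0.00 Cr
Total: 156.30 Cr + 0.00 Cr = 156.30 Cr

156.30 Cr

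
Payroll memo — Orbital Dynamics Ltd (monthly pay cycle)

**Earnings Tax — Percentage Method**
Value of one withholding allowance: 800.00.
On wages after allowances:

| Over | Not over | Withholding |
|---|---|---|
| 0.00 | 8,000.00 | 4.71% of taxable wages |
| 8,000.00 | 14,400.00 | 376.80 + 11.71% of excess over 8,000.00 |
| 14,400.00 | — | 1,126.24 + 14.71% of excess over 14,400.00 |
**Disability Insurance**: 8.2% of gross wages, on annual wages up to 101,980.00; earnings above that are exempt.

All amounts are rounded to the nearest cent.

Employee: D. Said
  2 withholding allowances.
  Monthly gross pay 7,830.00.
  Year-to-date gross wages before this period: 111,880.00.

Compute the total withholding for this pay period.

Earnings Tax: taxable = 7,830.00 − 2×800.00 = 6,230.00
  4.71% × 6,230.00 = 293.43
Disability Insurance: YTD 111,880.00 ≥ cap 101,980.00 → 0.00
Total: 293.43 + 0.00 = 293.43

293.43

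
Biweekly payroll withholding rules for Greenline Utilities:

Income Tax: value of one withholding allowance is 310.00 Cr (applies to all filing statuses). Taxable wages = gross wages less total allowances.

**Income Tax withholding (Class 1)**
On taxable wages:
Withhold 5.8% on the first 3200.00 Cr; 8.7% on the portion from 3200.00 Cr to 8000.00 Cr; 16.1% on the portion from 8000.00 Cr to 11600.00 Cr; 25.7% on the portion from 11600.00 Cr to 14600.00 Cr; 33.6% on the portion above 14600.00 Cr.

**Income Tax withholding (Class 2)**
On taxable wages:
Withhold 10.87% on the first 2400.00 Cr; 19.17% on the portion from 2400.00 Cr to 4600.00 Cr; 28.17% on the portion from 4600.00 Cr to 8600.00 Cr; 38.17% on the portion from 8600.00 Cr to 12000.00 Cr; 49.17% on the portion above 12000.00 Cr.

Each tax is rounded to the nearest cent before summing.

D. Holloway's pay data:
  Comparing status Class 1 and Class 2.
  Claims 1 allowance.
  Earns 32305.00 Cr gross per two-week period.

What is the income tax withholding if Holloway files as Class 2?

12938.74 Cr

Income Tax (Class 2): taxable = 32305.00 Cr − 1×310.00 Cr = 31995.00 Cr
  3107.20 Cr + 49.17% × (31995.00 Cr − 12000.00 Cr) = 3107.20 Cr + 49.17% × 19995.00 Cr = 12938.74 Cr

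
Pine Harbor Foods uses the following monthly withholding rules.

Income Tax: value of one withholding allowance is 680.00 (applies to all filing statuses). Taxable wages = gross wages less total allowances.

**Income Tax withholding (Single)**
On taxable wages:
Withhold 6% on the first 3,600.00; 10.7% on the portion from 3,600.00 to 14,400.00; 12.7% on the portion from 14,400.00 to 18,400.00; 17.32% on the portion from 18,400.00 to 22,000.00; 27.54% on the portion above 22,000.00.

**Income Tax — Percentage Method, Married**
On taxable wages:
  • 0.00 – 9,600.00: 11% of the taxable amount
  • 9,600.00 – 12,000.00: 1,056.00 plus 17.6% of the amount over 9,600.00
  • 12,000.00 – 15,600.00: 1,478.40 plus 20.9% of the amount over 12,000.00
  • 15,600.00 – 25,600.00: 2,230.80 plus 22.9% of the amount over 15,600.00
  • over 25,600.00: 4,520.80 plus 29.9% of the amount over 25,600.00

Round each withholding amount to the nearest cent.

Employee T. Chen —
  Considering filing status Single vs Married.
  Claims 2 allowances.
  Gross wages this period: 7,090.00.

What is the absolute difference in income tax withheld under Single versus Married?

186.39

Income Tax (Single): taxable = 7,090.00 − 2×680.00 = 5,730.00
  216.00 + 10.7% × (5,730.00 − 3,600.00) = 216.00 + 10.7% × 2,130.00 = 443.91
Income Tax (Married): taxable = 7,090.00 − 2×680.00 = 5,730.00
  11% × 5,730.00 = 630.30
Difference: |443.91 − 630.30| = 186.39 (higher under Married)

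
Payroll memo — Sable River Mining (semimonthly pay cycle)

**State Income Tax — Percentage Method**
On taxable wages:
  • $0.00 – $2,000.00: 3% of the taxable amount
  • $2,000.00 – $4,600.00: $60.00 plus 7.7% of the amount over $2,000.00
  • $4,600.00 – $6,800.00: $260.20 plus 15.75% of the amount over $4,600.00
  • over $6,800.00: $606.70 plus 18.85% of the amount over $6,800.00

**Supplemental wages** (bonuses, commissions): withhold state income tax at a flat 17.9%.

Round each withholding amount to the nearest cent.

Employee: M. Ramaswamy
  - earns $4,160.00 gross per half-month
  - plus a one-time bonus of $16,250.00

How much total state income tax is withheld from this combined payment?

State Income Tax: taxable = $4,160.00
  $60.00 + 7.7% × ($4,160.00 − $2,000.00) = $60.00 + 7.7% × $2,160.00 = $226.32
Supplemental (17.9% flat on bonus): 17.9% × $16,250.00 = $2,908.75
Total state income tax: $226.32 + $2,908.75 = $3,135.07

$3,135.07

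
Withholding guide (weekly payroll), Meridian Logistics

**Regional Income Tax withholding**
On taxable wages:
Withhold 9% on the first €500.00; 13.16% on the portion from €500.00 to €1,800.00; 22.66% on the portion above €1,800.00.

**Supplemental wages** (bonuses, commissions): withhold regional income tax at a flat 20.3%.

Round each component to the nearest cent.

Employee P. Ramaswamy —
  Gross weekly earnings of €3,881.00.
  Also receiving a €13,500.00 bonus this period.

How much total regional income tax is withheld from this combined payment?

Regional Income Tax: taxable = €3,881.00
  €216.08 + 22.66% × (€3,881.00 − €1,800.00) = €216.08 + 22.66% × €2,081.00 = €687.63
Supplemental (20.3% flat on bonus): 20.3% × €13,500.00 = €2,740.50
Total regional income tax: €687.63 + €2,740.50 = €3,428.13

€3,428.13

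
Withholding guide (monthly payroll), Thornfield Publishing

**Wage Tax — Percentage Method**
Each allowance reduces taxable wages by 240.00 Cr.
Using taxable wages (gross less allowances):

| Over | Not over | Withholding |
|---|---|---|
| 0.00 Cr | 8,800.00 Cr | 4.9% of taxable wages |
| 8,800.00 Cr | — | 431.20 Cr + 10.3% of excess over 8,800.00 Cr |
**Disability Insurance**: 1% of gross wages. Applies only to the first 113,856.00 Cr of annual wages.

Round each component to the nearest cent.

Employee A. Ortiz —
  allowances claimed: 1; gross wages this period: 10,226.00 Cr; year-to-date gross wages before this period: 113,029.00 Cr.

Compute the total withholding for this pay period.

561.63 Cr

Wage Tax: taxable = 10,226.00 Cr − 1×240.00 Cr = 9,986.00 Cr
  431.20 Cr + 10.3% × (9,986.00 Cr − 8,800.00 Cr) = 431.20 Cr + 10.3% × 1,186.00 Cr = 553.36 Cr
Disability Insurance: cap 113,856.00 Cr − YTD 113,029.00 Cr = 827.00 Cr subject; 1% × 827.00 Cr = 8.27 Cr
Total: 553.36 Cr + 8.27 Cr = 561.63 Cr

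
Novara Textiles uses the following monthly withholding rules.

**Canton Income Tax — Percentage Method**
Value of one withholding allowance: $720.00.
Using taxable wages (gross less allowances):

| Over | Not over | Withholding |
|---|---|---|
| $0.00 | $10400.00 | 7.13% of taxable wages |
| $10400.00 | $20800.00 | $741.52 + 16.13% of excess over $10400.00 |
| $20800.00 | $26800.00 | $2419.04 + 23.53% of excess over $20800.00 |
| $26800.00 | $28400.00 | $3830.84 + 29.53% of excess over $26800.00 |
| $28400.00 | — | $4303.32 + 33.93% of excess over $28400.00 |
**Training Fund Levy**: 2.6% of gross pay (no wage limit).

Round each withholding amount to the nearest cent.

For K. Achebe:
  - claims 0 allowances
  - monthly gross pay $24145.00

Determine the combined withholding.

$3833.89

Canton Income Tax: taxable = $24145.00
  $2419.04 + 23.53% × ($24145.00 − $20800.00) = $2419.04 + 23.53% × $3345.00 = $3206.12
Training Fund Levy: 2.6% × $24145.00 = $627.77
Total: $3206.12 + $627.77 = $3833.89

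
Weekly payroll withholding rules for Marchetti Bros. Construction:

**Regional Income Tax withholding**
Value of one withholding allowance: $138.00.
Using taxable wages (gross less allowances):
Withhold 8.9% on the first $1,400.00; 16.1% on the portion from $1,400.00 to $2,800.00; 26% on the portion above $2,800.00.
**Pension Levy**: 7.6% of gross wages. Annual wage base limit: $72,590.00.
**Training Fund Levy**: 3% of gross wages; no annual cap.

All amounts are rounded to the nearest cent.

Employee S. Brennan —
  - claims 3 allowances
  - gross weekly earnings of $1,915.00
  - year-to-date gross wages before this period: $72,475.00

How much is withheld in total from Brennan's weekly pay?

Regional Income Tax: taxable = $1,915.00 − 3×$138.00 = $1,501.00
  $124.60 + 16.1% × ($1,501.00 − $1,400.00) = $124.60 + 16.1% × $101.00 = $140.86
Pension Levy: cap $72,590.00 − YTD $72,475.00 = $115.00 subject; 7.6% × $115.00 = $8.74
Training Fund Levy: 3% × $1,915.00 = $57.45
Total: $140.86 + $8.74 + $57.45 = $207.05

$207.05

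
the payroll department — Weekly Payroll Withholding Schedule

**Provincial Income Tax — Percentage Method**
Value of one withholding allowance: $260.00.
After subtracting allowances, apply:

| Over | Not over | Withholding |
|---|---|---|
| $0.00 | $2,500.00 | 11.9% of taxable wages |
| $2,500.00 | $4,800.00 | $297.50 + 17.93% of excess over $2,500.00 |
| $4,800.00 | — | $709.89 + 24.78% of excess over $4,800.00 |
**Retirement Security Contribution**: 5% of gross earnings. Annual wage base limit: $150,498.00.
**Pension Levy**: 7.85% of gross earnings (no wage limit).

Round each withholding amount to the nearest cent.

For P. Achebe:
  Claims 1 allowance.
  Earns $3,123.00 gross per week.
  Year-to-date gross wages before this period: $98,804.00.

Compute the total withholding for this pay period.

Provincial Income Tax: taxable = $3,123.00 − 1×$260.00 = $2,863.00
  $297.50 + 17.93% × ($2,863.00 − $2,500.00) = $297.50 + 17.93% × $363.00 = $362.59
Retirement Security Contribution: 5% × $3,123.00 = $156.15
Pension Levy: 7.85% × $3,123.00 = $245.16
Total: $362.59 + $156.15 + $245.16 = $763.90

$763.90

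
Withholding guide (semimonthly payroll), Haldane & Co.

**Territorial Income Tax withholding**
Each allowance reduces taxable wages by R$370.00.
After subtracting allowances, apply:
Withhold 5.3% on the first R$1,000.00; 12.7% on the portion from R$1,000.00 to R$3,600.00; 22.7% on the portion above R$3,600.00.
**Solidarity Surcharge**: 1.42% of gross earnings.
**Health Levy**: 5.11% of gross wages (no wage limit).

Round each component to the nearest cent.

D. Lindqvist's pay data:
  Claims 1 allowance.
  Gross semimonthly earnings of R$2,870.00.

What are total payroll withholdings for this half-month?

Territorial Income Tax: taxable = R$2,870.00 − 1×R$370.00 = R$2,500.00
  R$53.00 + 12.7% × (R$2,500.00 − R$1,000.00) = R$53.00 + 12.7% × R$1,500.00 = R$243.50
Solidarity Surcharge: 1.42% × R$2,870.00 = R$40.75
Health Levy: 5.11% × R$2,870.00 = R$146.66
Total: R$243.50 + R$40.75 + R$146.66 = R$430.91

R$430.91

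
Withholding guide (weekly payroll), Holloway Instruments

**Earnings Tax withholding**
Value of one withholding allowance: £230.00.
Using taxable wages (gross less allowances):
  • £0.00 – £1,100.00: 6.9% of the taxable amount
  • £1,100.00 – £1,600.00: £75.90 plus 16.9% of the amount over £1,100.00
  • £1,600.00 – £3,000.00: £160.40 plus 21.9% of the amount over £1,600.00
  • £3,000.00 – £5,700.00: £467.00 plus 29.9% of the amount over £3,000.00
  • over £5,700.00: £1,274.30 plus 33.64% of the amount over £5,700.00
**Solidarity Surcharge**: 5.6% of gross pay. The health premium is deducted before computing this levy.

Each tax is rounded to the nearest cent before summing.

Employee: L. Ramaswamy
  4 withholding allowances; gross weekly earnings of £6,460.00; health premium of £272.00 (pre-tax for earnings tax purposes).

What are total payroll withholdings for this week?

Earnings Tax: taxable = £6,460.00 − £272.00 − 4×£230.00 = £5,268.00
  £467.00 + 29.9% × (£5,268.00 − £3,000.00) = £467.00 + 29.9% × £2,268.00 = £1,145.13
Solidarity Surcharge: 5.6% × £6,188.00 = £346.53
Total: £1,145.13 + £346.53 = £1,491.66

£1,491.66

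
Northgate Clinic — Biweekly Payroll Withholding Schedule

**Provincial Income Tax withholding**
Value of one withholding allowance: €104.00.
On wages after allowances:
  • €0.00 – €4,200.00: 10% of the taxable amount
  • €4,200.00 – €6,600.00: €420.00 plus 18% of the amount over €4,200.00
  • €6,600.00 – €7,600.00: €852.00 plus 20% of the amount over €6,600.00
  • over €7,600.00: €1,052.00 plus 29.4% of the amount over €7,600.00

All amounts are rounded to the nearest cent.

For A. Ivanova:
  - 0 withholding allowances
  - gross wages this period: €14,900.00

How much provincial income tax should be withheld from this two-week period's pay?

€3,198.20

Provincial Income Tax: taxable = €14,900.00
  €1,052.00 + 29.4% × (€14,900.00 − €7,600.00) = €1,052.00 + 29.4% × €7,300.00 = €3,198.20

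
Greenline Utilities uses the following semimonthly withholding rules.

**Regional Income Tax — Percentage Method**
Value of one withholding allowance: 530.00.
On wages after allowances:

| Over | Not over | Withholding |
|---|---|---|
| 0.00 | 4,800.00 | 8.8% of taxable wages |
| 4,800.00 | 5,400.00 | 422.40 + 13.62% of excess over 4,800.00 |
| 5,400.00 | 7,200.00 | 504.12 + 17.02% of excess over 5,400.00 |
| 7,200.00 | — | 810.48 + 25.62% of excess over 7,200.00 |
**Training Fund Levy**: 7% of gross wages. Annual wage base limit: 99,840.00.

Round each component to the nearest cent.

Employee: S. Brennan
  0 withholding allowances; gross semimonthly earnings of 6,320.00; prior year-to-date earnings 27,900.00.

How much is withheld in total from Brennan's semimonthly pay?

Regional Income Tax: taxable = 6,320.00
  504.12 + 17.02% × (6,320.00 − 5,400.00) = 504.12 + 17.02% × 920.00 = 660.70
Training Fund Levy: 7% × 6,320.00 = 442.40
Total: 660.70 + 442.40 = 1,103.10

1,103.10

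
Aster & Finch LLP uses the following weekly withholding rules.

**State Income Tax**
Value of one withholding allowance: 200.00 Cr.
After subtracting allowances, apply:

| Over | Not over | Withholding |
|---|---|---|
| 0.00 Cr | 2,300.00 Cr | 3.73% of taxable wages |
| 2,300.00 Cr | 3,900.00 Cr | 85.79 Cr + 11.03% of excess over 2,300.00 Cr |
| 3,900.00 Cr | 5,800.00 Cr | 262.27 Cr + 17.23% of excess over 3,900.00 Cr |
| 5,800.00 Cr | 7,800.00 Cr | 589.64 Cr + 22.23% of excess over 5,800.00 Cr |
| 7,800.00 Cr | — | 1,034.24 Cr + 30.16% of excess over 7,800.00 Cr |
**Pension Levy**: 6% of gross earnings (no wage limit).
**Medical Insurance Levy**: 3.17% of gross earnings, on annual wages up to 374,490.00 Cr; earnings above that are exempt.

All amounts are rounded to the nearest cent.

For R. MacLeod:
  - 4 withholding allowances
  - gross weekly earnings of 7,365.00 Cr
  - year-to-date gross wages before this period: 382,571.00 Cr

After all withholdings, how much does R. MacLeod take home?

6,163.40 Cr

State Income Tax: taxable = 7,365.00 Cr − 4×200.00 Cr = 6,565.00 Cr
  589.64 Cr + 22.23% × (6,565.00 Cr − 5,800.00 Cr) = 589.64 Cr + 22.23% × 765.00 Cr = 759.70 Cr
Pension Levy: 6% × 7,365.00 Cr = 441.90 Cr
Medical Insurance Levy: YTD 382,571.00 Cr ≥ cap 374,490.00 Cr → 0.00 Cr
Total withheld: 759.70 Cr + 441.90 Cr + 0.00 Cr = 1,201.60 Cr
Net pay: 7,365.00 Cr − 1,201.60 Cr = 6,163.40 Cr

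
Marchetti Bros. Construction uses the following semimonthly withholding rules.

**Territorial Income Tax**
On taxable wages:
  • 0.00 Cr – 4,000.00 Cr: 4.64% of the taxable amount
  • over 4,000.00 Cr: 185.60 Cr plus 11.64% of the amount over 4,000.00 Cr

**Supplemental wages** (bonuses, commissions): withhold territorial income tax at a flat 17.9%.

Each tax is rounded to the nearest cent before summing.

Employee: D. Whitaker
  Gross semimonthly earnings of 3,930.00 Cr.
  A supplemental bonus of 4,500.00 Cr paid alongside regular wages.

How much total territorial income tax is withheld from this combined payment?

987.85 Cr

Territorial Income Tax: taxable = 3,930.00 Cr
  4.64% × 3,930.00 Cr = 182.35 Cr
Supplemental (17.9% flat on bonus): 17.9% × 4,500.00 Cr = 805.50 Cr
Total territorial income tax: 182.35 Cr + 805.50 Cr = 987.85 Cr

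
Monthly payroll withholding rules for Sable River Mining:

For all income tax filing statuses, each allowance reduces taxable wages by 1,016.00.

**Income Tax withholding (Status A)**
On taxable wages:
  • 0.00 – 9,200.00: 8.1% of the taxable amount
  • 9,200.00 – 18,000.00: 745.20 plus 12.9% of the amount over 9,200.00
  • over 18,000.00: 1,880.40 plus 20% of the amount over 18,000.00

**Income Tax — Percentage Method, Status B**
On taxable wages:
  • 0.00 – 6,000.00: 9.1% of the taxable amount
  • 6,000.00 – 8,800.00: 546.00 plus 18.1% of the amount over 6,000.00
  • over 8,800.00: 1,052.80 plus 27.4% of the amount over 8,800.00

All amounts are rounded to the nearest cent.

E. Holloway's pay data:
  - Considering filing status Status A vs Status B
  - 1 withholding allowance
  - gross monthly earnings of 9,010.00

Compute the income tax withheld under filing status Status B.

906.91

Income Tax (Status B): taxable = 9,010.00 − 1×1,016.00 = 7,994.00
  546.00 + 18.1% × (7,994.00 − 6,000.00) = 546.00 + 18.1% × 1,994.00 = 906.91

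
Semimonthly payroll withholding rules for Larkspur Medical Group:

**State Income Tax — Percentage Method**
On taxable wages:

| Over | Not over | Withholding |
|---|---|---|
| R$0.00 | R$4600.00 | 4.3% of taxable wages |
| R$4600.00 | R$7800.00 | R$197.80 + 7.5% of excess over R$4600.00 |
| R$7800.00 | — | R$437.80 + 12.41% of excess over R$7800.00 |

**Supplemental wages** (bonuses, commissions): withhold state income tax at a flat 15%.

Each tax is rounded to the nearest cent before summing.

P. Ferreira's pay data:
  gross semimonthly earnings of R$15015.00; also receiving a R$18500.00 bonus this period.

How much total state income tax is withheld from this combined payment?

State Income Tax: taxable = R$15015.00
  R$437.80 + 12.41% × (R$15015.00 − R$7800.00) = R$437.80 + 12.41% × R$7215.00 = R$1333.18
Supplemental (15% flat on bonus): 15% × R$18500.00 = R$2775.00
Total state income tax: R$1333.18 + R$2775.00 = R$4108.18

R$4108.18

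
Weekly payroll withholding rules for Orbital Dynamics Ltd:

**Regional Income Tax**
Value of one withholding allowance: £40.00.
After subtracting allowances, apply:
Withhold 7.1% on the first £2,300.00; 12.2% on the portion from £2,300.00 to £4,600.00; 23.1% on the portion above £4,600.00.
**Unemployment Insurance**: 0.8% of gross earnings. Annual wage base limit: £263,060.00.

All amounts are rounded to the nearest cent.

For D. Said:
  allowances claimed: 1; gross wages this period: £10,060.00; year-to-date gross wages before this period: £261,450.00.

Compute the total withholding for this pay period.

£1,708.80

Regional Income Tax: taxable = £10,060.00 − 1×£40.00 = £10,020.00
  £443.90 + 23.1% × (£10,020.00 − £4,600.00) = £443.90 + 23.1% × £5,420.00 = £1,695.92
Unemployment Insurance: cap £263,060.00 − YTD £261,450.00 = £1,610.00 subject; 0.8% × £1,610.00 = £12.88
Total: £1,695.92 + £12.88 = £1,708.80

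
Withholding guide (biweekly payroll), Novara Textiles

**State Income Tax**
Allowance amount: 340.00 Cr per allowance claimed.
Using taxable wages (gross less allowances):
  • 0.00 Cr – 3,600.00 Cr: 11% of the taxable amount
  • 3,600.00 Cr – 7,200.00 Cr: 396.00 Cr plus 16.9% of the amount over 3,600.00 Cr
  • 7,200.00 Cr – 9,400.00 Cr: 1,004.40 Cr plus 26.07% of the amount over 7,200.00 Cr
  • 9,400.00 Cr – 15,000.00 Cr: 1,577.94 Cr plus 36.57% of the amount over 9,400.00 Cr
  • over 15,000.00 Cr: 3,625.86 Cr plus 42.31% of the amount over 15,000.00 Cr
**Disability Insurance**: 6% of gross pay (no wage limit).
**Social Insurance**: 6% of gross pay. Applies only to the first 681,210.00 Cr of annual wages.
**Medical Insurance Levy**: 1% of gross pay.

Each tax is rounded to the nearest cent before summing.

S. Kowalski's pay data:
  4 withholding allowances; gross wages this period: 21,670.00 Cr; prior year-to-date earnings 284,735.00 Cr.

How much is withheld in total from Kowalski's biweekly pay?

State Income Tax: taxable = 21,670.00 Cr − 4×340.00 Cr = 20,310.00 Cr
  3,625.86 Cr + 42.31% × (20,310.00 Cr − 15,000.00 Cr) = 3,625.86 Cr + 42.31% × 5,310.00 Cr = 5,872.52 Cr
Disability Insurance: 6% × 21,670.00 Cr = 1,300.20 Cr
Social Insurance: 6% × 21,670.00 Cr = 1,300.20 Cr
Medical Insurance Levy: 1% × 21,670.00 Cr = 216.70 Cr
Total: 5,872.52 Cr + 1,300.20 Cr + 1,300.20 Cr + 216.70 Cr = 8,689.62 Cr

8,689.62 Cr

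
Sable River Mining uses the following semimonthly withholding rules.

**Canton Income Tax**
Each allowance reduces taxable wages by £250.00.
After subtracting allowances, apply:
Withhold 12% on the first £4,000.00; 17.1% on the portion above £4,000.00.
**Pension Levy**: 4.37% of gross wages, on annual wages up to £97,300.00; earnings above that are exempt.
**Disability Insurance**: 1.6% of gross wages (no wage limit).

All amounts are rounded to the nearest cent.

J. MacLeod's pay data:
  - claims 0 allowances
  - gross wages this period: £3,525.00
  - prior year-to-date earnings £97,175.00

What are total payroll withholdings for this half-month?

Canton Income Tax: taxable = £3,525.00
  12% × £3,525.00 = £423.00
Pension Levy: cap £97,300.00 − YTD £97,175.00 = £125.00 subject; 4.37% × £125.00 = £5.46
Disability Insurance: 1.6% × £3,525.00 = £56.40
Total: £423.00 + £5.46 + £56.40 = £484.86

£484.86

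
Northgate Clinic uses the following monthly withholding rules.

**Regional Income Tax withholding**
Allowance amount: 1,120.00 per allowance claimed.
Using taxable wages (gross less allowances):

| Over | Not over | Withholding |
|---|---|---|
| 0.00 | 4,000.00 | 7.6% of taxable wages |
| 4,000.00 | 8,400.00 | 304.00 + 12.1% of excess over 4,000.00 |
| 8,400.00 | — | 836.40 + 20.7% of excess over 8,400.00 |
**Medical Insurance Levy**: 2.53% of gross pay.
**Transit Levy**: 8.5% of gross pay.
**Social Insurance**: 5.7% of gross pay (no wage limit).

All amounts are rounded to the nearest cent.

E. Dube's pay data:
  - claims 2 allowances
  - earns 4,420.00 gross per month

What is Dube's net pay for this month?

3,514.85

Regional Income Tax: taxable = 4,420.00 − 2×1,120.00 = 2,180.00
  7.6% × 2,180.00 = 165.68
Medical Insurance Levy: 2.53% × 4,420.00 = 111.83
Transit Levy: 8.5% × 4,420.00 = 375.70
Social Insurance: 5.7% × 4,420.00 = 251.94
Total withheld: 165.68 + 111.83 + 375.70 + 251.94 = 905.15
Net pay: 4,420.00 − 905.15 = 3,514.85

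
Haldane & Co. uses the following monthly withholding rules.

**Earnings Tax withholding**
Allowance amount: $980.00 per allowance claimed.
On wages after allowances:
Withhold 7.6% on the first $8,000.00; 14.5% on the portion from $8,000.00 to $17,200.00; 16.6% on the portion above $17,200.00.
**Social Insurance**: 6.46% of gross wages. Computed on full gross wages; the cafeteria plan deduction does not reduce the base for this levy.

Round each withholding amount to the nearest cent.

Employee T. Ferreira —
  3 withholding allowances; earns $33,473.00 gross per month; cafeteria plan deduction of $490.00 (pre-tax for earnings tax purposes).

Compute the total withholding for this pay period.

Earnings Tax: taxable = $33,473.00 − $490.00 − 3×$980.00 = $30,043.00
  $1,942.00 + 16.6% × ($30,043.00 − $17,200.00) = $1,942.00 + 16.6% × $12,843.00 = $4,073.94
Social Insurance: 6.46% × $33,473.00 = $2,162.36
Total: $4,073.94 + $2,162.36 = $6,236.30

$6,236.30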